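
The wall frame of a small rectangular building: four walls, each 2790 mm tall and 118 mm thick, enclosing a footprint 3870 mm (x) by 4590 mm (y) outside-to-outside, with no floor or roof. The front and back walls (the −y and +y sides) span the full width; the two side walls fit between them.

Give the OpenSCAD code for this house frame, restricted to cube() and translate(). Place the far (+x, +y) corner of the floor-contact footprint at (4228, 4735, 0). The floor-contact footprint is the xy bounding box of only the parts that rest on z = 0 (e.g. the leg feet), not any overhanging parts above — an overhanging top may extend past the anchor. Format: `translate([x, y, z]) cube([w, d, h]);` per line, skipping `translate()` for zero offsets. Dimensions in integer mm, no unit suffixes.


translate([358, 145, 0]) cube([3870, 118, 2790]);
translate([358, 4617, 0]) cube([3870, 118, 2790]);
translate([358, 263, 0]) cube([118, 4354, 2790]);
translate([4110, 263, 0]) cube([118, 4354, 2790]);


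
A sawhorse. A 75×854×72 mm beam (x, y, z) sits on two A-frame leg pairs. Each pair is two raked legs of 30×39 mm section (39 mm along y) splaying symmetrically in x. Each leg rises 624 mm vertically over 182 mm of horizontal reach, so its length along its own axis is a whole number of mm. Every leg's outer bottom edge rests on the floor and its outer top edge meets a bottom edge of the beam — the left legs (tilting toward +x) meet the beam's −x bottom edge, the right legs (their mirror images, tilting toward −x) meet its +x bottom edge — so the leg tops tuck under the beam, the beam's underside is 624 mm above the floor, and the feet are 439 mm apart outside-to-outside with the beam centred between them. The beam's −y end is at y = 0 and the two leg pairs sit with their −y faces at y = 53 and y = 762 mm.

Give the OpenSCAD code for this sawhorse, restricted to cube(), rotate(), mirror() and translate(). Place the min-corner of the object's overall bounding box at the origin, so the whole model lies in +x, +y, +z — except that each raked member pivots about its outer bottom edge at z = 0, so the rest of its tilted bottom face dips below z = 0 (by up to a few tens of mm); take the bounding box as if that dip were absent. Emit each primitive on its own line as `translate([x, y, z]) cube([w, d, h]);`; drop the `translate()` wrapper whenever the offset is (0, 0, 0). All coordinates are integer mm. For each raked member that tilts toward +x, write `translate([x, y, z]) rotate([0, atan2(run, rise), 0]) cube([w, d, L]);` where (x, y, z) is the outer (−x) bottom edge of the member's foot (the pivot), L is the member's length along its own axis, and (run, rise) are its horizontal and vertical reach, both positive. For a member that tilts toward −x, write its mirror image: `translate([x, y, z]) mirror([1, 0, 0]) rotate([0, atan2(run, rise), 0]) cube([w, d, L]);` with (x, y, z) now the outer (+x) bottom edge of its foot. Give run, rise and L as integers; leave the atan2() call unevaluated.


translate([182, 0, 624]) cube([75, 854, 72]);
translate([0, 53, 0]) rotate([0, atan2(182, 624), 0]) cube([30, 39, 650]);
translate([439, 53, 0]) mirror([1, 0, 0]) rotate([0, atan2(182, 624), 0]) cube([30, 39, 650]);
translate([0, 762, 0]) rotate([0, atan2(182, 624), 0]) cube([30, 39, 650]);
translate([439, 762, 0]) mirror([1, 0, 0]) rotate([0, atan2(182, 624), 0]) cube([30, 39, 650]);


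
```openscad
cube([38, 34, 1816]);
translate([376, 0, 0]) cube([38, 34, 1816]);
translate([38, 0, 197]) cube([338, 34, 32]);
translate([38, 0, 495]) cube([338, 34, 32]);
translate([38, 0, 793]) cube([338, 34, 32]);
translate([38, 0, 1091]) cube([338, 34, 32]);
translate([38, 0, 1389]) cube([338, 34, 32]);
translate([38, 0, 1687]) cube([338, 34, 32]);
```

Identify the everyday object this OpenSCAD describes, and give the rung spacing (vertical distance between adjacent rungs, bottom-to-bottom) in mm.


A ladder. The rung spacing is 298 mm.

Two tall 38×34 posts with 6 short bars between them — a ladder. Adjacent rungs sit at z = 197 and z = 495, so the spacing is 495 − 197 = 298 mm.


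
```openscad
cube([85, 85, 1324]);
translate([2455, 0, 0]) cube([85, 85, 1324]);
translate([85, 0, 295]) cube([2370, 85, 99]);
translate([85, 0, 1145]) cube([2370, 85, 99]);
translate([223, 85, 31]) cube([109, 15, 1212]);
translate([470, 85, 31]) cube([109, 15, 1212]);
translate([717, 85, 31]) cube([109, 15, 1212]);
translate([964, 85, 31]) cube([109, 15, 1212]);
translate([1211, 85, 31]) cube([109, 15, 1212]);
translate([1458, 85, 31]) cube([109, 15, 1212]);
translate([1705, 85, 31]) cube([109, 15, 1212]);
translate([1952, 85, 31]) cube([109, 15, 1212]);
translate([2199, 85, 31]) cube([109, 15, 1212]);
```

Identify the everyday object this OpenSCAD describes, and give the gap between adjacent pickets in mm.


A fence section. The picket gap is 138 mm.

Two posts, two rails, 9 pickets — a fence section. Span 2370 mm holds 9 pickets of 109 mm with 10 equal gaps: ⌊(2370 − 9·109) / 10⌋ = 138 mm.


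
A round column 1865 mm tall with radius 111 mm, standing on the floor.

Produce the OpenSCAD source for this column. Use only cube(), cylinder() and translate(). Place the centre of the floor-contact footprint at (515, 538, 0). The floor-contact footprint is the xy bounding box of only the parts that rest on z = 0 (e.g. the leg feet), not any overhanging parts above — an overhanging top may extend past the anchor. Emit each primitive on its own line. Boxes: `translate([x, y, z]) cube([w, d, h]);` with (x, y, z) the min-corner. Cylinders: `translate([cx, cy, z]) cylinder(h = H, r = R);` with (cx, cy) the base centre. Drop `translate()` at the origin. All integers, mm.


translate([515, 538, 0]) cylinder(h = 1865, r = 111);


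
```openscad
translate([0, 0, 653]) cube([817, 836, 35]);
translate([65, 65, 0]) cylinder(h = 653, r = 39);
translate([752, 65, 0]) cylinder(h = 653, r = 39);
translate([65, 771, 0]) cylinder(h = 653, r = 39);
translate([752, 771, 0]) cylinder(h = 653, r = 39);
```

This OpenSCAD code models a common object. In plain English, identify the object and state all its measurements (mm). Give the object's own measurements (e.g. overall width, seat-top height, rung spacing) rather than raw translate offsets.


A table: top 817 mm (x) × 836 mm (y), 35 mm thick, upper face at z = 688 mm, on four round legs of 78 mm diameter, each leg's bounding box inset 26 mm from the nearest pair of top edges from z = 0 to the bottom of the top.


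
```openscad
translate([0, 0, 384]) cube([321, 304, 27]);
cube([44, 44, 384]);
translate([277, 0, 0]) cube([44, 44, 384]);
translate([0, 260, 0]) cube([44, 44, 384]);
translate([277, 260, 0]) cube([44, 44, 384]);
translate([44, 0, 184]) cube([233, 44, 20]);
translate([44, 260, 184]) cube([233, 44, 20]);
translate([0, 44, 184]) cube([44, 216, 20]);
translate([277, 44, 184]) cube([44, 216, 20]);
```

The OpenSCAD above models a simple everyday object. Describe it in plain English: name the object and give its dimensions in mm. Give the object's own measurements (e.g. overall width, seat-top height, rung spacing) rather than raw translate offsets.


A simple wooden stool: a rectangular seat 321 mm (x) by 304 mm (y), 27 mm thick, top face at z = 411 mm, on four square legs, each 44×44 mm in cross-section. The legs rest on z = 0, each flush with a corner of the seat. Four stretchers, 44 mm wide and 20 mm tall, connect adjacent legs with their undersides at z = 184 mm, each running between the inner faces of the legs it joins and aligned with the legs' outer faces on the other axis.


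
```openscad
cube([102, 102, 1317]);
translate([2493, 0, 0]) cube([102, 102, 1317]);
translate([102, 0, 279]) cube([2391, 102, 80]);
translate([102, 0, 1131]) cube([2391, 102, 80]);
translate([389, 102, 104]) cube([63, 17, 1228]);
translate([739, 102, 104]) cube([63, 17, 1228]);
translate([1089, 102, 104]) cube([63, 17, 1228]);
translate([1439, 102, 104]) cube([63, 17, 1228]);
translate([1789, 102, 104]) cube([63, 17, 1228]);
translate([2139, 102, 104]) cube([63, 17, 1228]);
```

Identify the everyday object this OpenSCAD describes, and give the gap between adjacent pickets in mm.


A fence section. The picket gap is 287 mm.

Two posts, two rails, 6 pickets — a fence section. Span 2391 mm holds 6 pickets of 63 mm with 7 equal gaps: ⌊(2391 − 6·63) / 7⌋ = 287 mm.


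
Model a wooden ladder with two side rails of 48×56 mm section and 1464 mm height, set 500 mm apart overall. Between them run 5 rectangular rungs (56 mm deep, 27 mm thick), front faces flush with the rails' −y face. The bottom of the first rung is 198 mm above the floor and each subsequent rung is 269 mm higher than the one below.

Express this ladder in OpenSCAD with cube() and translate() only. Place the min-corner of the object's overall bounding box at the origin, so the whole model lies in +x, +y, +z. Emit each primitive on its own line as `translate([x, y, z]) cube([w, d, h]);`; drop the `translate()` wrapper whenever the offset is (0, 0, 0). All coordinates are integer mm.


cube([48, 56, 1464]);
translate([452, 0, 0]) cube([48, 56, 1464]);
translate([48, 0, 198]) cube([404, 56, 27]);
translate([48, 0, 467]) cube([404, 56, 27]);
translate([48, 0, 736]) cube([404, 56, 27]);
translate([48, 0, 1005]) cube([404, 56, 27]);
translate([48, 0, 1274]) cube([404, 56, 27]);


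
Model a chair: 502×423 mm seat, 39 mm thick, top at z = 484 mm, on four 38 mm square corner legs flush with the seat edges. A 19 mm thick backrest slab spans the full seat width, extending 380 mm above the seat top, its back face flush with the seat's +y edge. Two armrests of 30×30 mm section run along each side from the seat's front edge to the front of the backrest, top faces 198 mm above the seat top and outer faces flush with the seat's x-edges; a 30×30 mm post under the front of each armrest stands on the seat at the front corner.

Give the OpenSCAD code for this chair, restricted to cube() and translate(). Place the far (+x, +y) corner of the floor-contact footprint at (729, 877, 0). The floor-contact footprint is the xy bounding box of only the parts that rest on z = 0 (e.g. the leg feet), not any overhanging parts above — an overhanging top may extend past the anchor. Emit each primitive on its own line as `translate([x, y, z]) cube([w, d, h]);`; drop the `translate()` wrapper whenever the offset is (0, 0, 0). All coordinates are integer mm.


translate([227, 454, 445]) cube([502, 423, 39]);
translate([227, 454, 0]) cube([38, 38, 445]);
translate([691, 454, 0]) cube([38, 38, 445]);
translate([227, 839, 0]) cube([38, 38, 445]);
translate([691, 839, 0]) cube([38, 38, 445]);
translate([227, 858, 484]) cube([502, 19, 380]);
translate([227, 454, 652]) cube([30, 404, 30]);
translate([699, 454, 652]) cube([30, 404, 30]);
translate([227, 454, 484]) cube([30, 30, 168]);
translate([699, 454, 484]) cube([30, 30, 168]);


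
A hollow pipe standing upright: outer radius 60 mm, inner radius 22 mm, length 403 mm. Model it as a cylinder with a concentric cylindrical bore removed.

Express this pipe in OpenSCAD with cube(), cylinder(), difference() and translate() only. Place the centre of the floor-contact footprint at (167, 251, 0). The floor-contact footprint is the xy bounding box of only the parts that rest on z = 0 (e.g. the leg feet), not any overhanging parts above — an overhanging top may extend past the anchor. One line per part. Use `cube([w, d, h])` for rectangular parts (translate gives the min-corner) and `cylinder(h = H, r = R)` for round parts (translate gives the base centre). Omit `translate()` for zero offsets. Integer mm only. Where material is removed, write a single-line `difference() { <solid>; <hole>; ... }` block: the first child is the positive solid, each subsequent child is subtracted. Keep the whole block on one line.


difference() { translate([167, 251, 0]) cylinder(h = 403, r = 60); translate([167, 251, 0]) cylinder(h = 403, r = 22); }


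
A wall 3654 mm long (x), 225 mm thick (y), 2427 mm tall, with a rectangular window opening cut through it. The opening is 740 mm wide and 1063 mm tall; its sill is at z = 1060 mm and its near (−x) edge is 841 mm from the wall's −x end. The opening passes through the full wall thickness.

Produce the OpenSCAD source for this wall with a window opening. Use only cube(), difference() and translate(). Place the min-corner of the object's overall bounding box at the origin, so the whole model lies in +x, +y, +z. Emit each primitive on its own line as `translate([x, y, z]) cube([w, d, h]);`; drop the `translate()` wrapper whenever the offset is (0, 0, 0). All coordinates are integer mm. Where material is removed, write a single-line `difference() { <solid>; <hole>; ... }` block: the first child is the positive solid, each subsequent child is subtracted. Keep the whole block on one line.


difference() { cube([3654, 225, 2427]); translate([841, 0, 1060]) cube([740, 225, 1063]); }


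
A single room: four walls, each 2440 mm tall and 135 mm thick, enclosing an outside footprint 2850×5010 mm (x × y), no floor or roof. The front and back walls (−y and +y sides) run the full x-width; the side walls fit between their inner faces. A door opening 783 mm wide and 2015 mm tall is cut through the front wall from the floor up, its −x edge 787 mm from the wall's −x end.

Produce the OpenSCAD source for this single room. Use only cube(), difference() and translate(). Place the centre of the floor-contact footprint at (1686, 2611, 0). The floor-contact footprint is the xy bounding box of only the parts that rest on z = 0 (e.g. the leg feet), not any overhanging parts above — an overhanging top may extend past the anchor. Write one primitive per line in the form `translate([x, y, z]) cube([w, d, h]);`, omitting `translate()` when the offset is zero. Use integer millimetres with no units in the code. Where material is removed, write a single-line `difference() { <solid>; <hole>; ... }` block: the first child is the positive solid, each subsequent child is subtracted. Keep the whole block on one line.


difference() { translate([261, 106, 0]) cube([2850, 135, 2440]); translate([1048, 106, 0]) cube([783, 135, 2015]); }
translate([261, 4981, 0]) cube([2850, 135, 2440]);
translate([261, 241, 0]) cube([135, 4740, 2440]);
translate([2976, 241, 0]) cube([135, 4740, 2440]);


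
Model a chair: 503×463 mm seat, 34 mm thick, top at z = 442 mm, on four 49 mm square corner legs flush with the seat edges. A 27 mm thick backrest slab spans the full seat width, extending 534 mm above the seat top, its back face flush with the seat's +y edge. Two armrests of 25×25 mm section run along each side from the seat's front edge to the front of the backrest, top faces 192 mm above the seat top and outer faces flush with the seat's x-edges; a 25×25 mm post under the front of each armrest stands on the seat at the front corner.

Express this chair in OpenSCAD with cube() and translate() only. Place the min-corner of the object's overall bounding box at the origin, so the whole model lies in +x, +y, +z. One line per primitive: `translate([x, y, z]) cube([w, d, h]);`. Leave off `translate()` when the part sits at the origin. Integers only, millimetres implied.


translate([0, 0, 408]) cube([503, 463, 34]);
cube([49, 49, 408]);
translate([454, 0, 0]) cube([49, 49, 408]);
translate([0, 414, 0]) cube([49, 49, 408]);
translate([454, 414, 0]) cube([49, 49, 408]);
translate([0, 436, 442]) cube([503, 27, 534]);
translate([0, 0, 609]) cube([25, 436, 25]);
translate([478, 0, 609]) cube([25, 436, 25]);
translate([0, 0, 442]) cube([25, 25, 167]);
translate([478, 0, 442]) cube([25, 25, 167]);


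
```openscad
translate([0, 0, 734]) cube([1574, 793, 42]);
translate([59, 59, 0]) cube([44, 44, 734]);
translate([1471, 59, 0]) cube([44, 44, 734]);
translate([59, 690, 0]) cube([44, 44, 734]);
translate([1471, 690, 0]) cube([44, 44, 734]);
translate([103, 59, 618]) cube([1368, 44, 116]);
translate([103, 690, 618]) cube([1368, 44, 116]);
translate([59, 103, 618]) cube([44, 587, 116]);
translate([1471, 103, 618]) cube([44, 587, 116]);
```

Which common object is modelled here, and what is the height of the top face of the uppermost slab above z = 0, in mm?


A table. The table height is 776 mm.

A 1574×793×42 slab sits at z = 734 on four 44 mm square posts — a table. The top surface is at 734 + 42 = 776 mm.


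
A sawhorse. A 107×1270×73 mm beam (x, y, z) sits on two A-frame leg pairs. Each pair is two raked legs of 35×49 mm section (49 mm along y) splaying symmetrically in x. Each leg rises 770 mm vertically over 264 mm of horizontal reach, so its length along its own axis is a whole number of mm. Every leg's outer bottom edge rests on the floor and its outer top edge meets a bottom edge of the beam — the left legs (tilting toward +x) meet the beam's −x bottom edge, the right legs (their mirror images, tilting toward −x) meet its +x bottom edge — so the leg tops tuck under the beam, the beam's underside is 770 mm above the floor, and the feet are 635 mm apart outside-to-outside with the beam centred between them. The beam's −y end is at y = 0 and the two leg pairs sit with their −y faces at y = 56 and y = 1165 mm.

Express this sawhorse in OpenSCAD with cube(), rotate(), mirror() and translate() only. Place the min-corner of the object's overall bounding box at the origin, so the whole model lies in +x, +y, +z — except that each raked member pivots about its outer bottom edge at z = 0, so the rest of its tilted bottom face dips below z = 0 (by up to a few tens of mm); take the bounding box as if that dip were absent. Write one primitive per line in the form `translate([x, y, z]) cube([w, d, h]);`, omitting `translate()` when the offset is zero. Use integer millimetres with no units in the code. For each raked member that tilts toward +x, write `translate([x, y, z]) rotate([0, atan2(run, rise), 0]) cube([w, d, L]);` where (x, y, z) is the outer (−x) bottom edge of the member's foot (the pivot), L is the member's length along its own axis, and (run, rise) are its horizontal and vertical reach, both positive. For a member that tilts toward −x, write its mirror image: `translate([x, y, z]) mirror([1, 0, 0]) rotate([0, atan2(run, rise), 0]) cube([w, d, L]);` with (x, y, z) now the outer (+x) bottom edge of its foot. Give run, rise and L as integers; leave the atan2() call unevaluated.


translate([264, 0, 770]) cube([107, 1270, 73]);
translate([0, 56, 0]) rotate([0, atan2(264, 770), 0]) cube([35, 49, 814]);
translate([635, 56, 0]) mirror([1, 0, 0]) rotate([0, atan2(264, 770), 0]) cube([35, 49, 814]);
translate([0, 1165, 0]) rotate([0, atan2(264, 770), 0]) cube([35, 49, 814]);
translate([635, 1165, 0]) mirror([1, 0, 0]) rotate([0, atan2(264, 770), 0]) cube([35, 49, 814]);


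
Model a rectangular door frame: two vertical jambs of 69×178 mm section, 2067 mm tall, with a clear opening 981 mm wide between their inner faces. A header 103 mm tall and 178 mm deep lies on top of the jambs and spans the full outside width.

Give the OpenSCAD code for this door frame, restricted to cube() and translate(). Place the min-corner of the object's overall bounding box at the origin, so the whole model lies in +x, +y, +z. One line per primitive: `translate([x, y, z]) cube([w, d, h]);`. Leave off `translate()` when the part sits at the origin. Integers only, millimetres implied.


cube([69, 178, 2067]);
translate([1050, 0, 0]) cube([69, 178, 2067]);
translate([0, 0, 2067]) cube([1119, 178, 103]);


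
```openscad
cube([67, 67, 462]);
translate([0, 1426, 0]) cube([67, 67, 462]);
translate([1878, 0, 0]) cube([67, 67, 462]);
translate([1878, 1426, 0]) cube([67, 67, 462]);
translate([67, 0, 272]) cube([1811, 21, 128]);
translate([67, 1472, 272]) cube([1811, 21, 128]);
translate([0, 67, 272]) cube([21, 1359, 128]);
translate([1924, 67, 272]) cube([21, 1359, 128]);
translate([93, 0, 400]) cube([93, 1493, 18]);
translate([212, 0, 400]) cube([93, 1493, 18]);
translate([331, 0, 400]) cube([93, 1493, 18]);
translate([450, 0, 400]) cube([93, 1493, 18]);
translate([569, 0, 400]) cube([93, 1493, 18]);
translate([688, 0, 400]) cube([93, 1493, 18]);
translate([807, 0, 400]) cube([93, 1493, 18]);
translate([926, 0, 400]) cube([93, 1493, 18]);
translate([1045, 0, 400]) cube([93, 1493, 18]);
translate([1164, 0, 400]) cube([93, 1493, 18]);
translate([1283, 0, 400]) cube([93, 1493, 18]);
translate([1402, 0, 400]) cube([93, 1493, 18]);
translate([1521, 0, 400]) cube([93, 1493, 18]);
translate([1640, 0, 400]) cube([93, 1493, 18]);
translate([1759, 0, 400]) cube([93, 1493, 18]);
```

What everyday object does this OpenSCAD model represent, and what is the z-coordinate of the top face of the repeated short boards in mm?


A bed frame. The slat-top height is 418 mm.

Four posts, four rails, and a row of slats — a bed frame. Slats sit on the rails at z = 272 + 128 = 400; with slat thickness 18, the top is 418 mm.


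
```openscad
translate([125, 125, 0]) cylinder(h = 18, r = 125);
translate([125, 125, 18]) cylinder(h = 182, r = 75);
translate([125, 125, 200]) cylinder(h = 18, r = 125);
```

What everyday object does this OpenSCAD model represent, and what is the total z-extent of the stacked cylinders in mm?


A spool. The overall height is 218 mm.

Three coaxial cylinders, large–small–large — a spool. Two 18 mm flanges and a 182 mm core give 18 + 182 + 18 = 218 mm.


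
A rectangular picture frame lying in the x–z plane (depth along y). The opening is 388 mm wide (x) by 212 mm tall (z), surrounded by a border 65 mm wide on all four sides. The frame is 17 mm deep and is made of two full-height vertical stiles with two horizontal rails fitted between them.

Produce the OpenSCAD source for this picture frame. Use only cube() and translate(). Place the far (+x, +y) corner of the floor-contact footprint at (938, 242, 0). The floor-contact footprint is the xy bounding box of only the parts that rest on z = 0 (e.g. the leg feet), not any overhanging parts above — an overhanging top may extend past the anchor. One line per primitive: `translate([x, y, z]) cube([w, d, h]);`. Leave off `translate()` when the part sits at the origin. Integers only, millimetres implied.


translate([420, 225, 0]) cube([65, 17, 342]);
translate([873, 225, 0]) cube([65, 17, 342]);
translate([485, 225, 0]) cube([388, 17, 65]);
translate([485, 225, 277]) cube([388, 17, 65]);


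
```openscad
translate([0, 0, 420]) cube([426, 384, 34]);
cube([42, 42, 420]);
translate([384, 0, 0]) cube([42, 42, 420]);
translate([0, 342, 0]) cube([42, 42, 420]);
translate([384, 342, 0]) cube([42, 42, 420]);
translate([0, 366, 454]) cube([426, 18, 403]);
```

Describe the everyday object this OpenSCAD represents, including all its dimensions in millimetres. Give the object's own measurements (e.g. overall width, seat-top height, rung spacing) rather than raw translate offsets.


A chair. The seat is a 426×384×34 mm slab with its top at z = 454 mm, on four 42×42 mm corner legs (flush with the seat edges, standing on z = 0). A flat backrest 18 mm thick, 403 mm tall, spans the full seat width and rises from the seat top along its +y edge, rear face flush with the rear of the seat.


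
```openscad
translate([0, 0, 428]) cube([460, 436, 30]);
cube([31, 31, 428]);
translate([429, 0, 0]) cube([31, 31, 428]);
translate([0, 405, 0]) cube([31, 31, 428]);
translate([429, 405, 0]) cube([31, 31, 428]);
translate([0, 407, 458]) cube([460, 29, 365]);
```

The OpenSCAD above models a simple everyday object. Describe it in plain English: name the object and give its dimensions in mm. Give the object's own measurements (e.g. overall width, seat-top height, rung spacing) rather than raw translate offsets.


A chair. The seat is a 460×436×30 mm slab with its top at z = 458 mm, on four 31×31 mm corner legs (flush with the seat edges, standing on z = 0). A flat backrest 29 mm thick, 365 mm tall, spans the full seat width and rises from the seat top along its +y edge, rear face flush with the rear of the seat.


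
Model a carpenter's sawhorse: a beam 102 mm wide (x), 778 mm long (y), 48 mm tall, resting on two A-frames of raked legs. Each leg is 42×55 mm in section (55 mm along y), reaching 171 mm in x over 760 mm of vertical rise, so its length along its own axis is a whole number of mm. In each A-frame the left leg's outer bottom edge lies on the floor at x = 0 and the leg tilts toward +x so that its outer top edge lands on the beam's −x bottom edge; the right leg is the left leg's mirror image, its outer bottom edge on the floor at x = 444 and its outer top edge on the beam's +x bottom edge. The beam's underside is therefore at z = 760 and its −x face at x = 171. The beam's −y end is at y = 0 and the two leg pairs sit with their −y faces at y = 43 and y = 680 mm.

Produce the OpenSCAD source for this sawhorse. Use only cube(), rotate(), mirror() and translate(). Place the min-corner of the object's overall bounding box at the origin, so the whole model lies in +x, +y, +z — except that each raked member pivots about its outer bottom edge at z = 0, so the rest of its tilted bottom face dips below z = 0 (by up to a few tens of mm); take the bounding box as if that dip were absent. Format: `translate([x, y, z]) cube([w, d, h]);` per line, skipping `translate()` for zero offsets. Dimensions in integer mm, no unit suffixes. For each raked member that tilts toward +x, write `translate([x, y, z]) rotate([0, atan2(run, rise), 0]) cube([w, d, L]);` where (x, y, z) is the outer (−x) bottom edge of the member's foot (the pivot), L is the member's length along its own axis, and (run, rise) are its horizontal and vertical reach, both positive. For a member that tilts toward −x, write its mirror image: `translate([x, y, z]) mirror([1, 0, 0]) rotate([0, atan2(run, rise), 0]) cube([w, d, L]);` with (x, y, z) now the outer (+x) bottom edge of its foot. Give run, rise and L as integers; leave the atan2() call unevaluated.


translate([171, 0, 760]) cube([102, 778, 48]);
translate([0, 43, 0]) rotate([0, atan2(171, 760), 0]) cube([42, 55, 779]);
translate([444, 43, 0]) mirror([1, 0, 0]) rotate([0, atan2(171, 760), 0]) cube([42, 55, 779]);
translate([0, 680, 0]) rotate([0, atan2(171, 760), 0]) cube([42, 55, 779]);
translate([444, 680, 0]) mirror([1, 0, 0]) rotate([0, atan2(171, 760), 0]) cube([42, 55, 779]);


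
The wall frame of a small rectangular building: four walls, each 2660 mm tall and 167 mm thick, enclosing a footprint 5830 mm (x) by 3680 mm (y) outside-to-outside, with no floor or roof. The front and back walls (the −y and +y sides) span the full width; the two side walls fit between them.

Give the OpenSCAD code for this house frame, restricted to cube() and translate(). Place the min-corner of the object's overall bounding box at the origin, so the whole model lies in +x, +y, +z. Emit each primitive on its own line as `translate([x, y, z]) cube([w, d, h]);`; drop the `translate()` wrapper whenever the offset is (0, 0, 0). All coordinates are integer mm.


cube([5830, 167, 2660]);
translate([0, 3513, 0]) cube([5830, 167, 2660]);
translate([0, 167, 0]) cube([167, 3346, 2660]);
translate([5663, 167, 0]) cube([167, 3346, 2660]);


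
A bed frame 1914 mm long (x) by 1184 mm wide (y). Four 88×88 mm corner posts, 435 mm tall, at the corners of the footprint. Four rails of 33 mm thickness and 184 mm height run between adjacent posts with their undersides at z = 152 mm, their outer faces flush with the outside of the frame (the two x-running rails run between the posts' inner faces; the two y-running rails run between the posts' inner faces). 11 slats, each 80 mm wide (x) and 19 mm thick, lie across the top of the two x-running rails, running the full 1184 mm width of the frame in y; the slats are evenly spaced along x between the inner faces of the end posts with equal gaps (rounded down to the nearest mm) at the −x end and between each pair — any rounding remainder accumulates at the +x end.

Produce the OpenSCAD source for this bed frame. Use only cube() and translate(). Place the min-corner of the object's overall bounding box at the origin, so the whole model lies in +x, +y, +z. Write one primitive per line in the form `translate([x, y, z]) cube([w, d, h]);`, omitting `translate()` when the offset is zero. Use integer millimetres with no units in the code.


cube([88, 88, 435]);
translate([0, 1096, 0]) cube([88, 88, 435]);
translate([1826, 0, 0]) cube([88, 88, 435]);
translate([1826, 1096, 0]) cube([88, 88, 435]);
translate([88, 0, 152]) cube([1738, 33, 184]);
translate([88, 1151, 152]) cube([1738, 33, 184]);
translate([0, 88, 152]) cube([33, 1008, 184]);
translate([1881, 88, 152]) cube([33, 1008, 184]);
translate([159, 0, 336]) cube([80, 1184, 19]);
translate([310, 0, 336]) cube([80, 1184, 19]);
translate([461, 0, 336]) cube([80, 1184, 19]);
translate([612, 0, 336]) cube([80, 1184, 19]);
translate([763, 0, 336]) cube([80, 1184, 19]);
translate([914, 0, 336]) cube([80, 1184, 19]);
translate([1065, 0, 336]) cube([80, 1184, 19]);
translate([1216, 0, 336]) cube([80, 1184, 19]);
translate([1367, 0, 336]) cube([80, 1184, 19]);
translate([1518, 0, 336]) cube([80, 1184, 19]);
translate([1669, 0, 336]) cube([80, 1184, 19]);


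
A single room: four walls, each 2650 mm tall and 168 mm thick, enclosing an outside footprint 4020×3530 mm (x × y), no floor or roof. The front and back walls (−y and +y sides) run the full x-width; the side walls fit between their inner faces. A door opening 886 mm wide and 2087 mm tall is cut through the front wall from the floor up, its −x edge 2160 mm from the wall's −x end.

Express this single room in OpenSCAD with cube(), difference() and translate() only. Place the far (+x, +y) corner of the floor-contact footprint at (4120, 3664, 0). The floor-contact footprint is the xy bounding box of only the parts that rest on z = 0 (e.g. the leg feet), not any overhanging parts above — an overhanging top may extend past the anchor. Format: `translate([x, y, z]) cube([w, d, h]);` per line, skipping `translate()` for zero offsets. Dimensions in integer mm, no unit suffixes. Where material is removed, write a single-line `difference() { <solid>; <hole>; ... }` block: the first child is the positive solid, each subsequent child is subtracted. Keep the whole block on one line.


difference() { translate([100, 134, 0]) cube([4020, 168, 2650]); translate([2260, 134, 0]) cube([886, 168, 2087]); }
translate([100, 3496, 0]) cube([4020, 168, 2650]);
translate([100, 302, 0]) cube([168, 3194, 2650]);
translate([3952, 302, 0]) cube([168, 3194, 2650]);


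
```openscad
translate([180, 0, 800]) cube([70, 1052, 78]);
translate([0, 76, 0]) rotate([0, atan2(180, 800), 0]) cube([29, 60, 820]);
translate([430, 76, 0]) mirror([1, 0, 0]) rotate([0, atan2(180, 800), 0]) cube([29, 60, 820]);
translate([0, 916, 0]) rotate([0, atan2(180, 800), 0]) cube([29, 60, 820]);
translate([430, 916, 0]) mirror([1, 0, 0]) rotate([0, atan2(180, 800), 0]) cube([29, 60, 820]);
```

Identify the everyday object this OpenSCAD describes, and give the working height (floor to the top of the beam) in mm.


A sawhorse. The overall height is 878 mm.

A beam across two mirrored pairs of raked legs — a sawhorse. The beam's underside is at z = 800 (matching the legs' vertical rise in atan2(180, 800)) and the beam is 78 mm tall, so its top is at 800 + 78 = 878 mm. The raked legs top out at the beam's underside, so that is the highest point.


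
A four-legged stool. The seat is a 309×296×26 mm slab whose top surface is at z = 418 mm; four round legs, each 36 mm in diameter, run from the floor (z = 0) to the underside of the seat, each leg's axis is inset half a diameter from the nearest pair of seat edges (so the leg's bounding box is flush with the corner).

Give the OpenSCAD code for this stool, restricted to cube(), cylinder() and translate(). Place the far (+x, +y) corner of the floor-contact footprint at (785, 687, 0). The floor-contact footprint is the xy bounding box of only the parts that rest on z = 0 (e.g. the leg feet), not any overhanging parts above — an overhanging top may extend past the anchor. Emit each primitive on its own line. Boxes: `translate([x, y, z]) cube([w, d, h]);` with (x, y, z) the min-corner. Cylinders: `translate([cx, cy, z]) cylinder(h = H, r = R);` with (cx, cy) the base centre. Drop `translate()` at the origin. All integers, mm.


// leg_h = 418 - 26 = 392
translate([476, 391, 392]) cube([309, 296, 26]);
translate([494, 409, 0]) cylinder(h = 392, r = 18);
translate([767, 409, 0]) cylinder(h = 392, r = 18);
translate([494, 669, 0]) cylinder(h = 392, r = 18);
translate([767, 669, 0]) cylinder(h = 392, r = 18);


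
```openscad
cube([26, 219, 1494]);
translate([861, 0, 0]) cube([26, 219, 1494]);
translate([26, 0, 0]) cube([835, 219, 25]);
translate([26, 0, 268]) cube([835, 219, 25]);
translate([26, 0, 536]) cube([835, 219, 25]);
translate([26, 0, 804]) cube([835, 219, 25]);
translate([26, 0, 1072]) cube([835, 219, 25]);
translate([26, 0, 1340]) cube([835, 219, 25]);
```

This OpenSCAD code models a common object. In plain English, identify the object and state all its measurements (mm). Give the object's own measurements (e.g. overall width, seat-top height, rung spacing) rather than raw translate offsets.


An open bookshelf. Two side panels, each 26 mm thick, 219 mm deep and 1494 mm tall, stand 887 mm apart (outside-to-outside). Between them sit 6 shelves, each 25 mm thick and 219 mm deep, spanning the full gap between the sides. The bottom shelf rests on the floor (its underside at z = 0) and the clear gap between one shelf's top and the next shelf's underside is 243 mm.


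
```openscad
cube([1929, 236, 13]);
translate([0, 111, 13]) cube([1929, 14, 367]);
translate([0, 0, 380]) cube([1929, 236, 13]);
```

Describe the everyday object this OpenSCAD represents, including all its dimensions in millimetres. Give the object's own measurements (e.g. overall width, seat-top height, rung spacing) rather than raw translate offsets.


An I-beam lying along x, 1929 mm long. Overall section height 393 mm. Two flanges 236 mm wide (y) and 13 mm thick, one on the floor and one at the top; a web 14 mm thick runs between them, centred on the flange width.


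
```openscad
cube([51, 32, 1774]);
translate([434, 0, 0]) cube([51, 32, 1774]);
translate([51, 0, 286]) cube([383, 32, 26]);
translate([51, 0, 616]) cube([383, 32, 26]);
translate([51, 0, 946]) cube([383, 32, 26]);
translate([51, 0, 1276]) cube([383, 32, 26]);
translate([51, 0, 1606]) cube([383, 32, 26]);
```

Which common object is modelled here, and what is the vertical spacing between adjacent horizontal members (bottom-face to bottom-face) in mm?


A ladder. The rung spacing is 330 mm.

Two tall 51×32 posts with 5 short bars between them — a ladder. Adjacent rungs sit at z = 286 and z = 616, so the spacing is 616 − 286 = 330 mm.


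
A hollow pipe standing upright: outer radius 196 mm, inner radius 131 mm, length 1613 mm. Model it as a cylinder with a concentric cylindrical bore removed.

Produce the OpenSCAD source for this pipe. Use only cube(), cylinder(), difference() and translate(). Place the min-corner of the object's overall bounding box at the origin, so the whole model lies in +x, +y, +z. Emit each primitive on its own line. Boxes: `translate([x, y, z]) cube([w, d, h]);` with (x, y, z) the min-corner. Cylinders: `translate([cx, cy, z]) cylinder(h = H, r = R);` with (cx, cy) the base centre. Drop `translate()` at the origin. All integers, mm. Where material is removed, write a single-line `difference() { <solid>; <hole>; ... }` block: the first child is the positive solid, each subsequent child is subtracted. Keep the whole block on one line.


difference() { translate([196, 196, 0]) cylinder(h = 1613, r = 196); translate([196, 196, 0]) cylinder(h = 1613, r = 131); }


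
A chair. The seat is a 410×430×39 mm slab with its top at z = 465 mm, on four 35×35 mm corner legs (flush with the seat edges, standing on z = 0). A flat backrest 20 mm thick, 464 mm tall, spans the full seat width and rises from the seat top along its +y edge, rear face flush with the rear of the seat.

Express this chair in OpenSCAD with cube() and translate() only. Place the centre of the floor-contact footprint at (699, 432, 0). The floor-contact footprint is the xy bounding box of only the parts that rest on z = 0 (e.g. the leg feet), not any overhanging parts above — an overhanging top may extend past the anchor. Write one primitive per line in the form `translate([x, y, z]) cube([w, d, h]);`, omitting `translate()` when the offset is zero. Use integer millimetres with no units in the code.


translate([494, 217, 426]) cube([410, 430, 39]);
translate([494, 217, 0]) cube([35, 35, 426]);
translate([869, 217, 0]) cube([35, 35, 426]);
translate([494, 612, 0]) cube([35, 35, 426]);
translate([869, 612, 0]) cube([35, 35, 426]);
translate([494, 627, 465]) cube([410, 20, 464]);


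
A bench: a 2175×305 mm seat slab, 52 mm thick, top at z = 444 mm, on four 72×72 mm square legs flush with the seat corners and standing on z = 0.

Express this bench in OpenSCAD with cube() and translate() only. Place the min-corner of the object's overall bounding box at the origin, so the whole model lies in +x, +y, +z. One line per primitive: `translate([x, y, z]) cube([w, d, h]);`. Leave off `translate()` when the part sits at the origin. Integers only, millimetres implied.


// leg_h = 444 − 52 = 392
translate([0, 0, 392]) cube([2175, 305, 52]);
cube([72, 72, 392]);
translate([0, 233, 0]) cube([72, 72, 392]);
translate([2103, 0, 0]) cube([72, 72, 392]);
translate([2103, 233, 0]) cube([72, 72, 392]);


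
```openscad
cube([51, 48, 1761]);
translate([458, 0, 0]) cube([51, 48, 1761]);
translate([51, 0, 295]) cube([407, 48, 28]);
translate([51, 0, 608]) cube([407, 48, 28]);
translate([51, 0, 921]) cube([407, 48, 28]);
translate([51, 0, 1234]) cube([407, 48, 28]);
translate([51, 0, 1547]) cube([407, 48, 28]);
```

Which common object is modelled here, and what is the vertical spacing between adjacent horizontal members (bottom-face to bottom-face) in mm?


A ladder. The rung spacing is 313 mm.

Two tall 51×48 posts with 5 short bars between them — a ladder. Adjacent rungs sit at z = 295 and z = 608, so the spacing is 608 − 295 = 313 mm.


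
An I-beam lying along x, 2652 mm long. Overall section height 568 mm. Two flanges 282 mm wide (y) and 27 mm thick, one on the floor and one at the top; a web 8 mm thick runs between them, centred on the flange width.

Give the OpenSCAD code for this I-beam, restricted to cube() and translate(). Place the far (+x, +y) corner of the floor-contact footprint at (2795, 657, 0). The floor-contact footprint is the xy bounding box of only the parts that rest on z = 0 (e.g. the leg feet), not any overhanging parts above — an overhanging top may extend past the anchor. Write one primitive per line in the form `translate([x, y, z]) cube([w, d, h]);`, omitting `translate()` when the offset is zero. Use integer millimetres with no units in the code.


translate([143, 375, 0]) cube([2652, 282, 27]);
translate([143, 512, 27]) cube([2652, 8, 514]);
translate([143, 375, 541]) cube([2652, 282, 27]);


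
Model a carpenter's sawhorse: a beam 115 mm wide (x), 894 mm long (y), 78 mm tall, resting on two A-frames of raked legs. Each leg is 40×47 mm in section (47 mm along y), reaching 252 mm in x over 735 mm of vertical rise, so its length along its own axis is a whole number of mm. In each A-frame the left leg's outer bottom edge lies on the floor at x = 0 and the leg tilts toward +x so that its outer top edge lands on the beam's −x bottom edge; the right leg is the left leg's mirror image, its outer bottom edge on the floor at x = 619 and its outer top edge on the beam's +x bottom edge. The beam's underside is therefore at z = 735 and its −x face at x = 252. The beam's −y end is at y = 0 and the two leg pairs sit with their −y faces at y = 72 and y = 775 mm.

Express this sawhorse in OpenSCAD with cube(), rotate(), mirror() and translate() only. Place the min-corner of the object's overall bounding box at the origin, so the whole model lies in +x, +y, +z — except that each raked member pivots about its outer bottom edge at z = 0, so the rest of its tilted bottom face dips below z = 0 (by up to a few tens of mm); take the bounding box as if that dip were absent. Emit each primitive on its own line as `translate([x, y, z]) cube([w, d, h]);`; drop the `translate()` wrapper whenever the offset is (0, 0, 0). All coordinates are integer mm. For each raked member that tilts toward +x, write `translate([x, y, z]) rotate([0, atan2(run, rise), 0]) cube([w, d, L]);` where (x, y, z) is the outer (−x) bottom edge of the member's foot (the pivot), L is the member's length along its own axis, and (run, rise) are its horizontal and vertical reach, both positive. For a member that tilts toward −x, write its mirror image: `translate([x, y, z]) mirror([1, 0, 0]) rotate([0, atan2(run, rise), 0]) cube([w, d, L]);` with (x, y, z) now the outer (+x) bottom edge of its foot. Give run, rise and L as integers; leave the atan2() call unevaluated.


translate([252, 0, 735]) cube([115, 894, 78]);
translate([0, 72, 0]) rotate([0, atan2(252, 735), 0]) cube([40, 47, 777]);
translate([619, 72, 0]) mirror([1, 0, 0]) rotate([0, atan2(252, 735), 0]) cube([40, 47, 777]);
translate([0, 775, 0]) rotate([0, atan2(252, 735), 0]) cube([40, 47, 777]);
translate([619, 775, 0]) mirror([1, 0, 0]) rotate([0, atan2(252, 735), 0]) cube([40, 47, 777]);
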